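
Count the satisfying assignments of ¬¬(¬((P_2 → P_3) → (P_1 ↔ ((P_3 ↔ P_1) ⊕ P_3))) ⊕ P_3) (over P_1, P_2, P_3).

P_1  P_2  P_3  |  φ
 F    F    F   |  T
 F    F    T   |  F
 F    T    F   |  F
 F    T    T   |  F
 T    F    F   |  T
 T    F    T   |  F
 T    T    F   |  F
 T    T    T   |  F
The formula is true on 2 of the 8 rows.

2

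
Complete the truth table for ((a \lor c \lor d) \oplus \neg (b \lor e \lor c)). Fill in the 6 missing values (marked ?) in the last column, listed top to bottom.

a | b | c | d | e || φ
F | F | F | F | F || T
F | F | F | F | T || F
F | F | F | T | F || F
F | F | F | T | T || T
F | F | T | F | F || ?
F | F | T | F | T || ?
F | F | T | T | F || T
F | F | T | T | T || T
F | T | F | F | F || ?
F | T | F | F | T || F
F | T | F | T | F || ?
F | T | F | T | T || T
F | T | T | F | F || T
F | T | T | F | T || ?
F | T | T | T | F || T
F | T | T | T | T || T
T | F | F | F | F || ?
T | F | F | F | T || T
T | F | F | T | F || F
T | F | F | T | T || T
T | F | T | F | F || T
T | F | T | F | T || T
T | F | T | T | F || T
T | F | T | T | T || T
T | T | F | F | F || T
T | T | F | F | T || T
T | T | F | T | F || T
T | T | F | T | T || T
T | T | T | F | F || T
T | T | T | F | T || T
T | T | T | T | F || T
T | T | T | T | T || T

Row a=F, b=F, c=T, d=F, e=F: (a \lor c \lor d) = T, \neg (b \lor e \lor c) = F, so the formula = T.
Row a=F, b=F, c=T, d=F, e=T: (a \lor c \lor d) = T, \neg (b \lor e \lor c) = F, so the formula = T.
Row a=F, b=T, c=F, d=F, e=F: (a \lor c \lor d) = F, \neg (b \lor e \lor c) = F, so the formula = F.
Row a=F, b=T, c=F, d=T, e=F: (a \lor c \lor d) = T, \neg (b \lor e \lor c) = F, so the formula = T.
Row a=F, b=T, c=T, d=F, e=T: (a \lor c \lor d) = T, \neg (b \lor e \lor c) = F, so the formula = T.
Row a=T, b=F, c=F, d=F, e=F: (a \lor c \lor d) = T, \neg (b \lor e \lor c) = T, so the formula = F.

T, T, F, T, T, F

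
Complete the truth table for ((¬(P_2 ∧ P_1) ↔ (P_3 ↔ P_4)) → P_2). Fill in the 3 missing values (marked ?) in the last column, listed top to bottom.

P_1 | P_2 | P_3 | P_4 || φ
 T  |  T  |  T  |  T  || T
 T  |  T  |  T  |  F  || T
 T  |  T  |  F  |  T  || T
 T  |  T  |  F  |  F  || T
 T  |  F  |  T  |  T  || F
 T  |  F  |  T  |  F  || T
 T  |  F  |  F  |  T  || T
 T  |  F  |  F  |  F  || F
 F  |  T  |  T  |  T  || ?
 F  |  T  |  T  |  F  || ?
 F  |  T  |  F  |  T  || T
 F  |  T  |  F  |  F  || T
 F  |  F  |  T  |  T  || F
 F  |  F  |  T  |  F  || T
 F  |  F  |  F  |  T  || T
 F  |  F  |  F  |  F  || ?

Row P_1=F, P_2=T, P_3=T, P_4=T: (¬(P_2 ∧ P_1) ↔ (P_3 ↔ P_4)) = T, so the formula = T.
Row P_1=F, P_2=T, P_3=T, P_4=F: (¬(P_2 ∧ P_1) ↔ (P_3 ↔ P_4)) = F, so the formula = T.
Row P_1=F, P_2=F, P_3=F, P_4=F: (¬(P_2 ∧ P_1) ↔ (P_3 ↔ P_4)) = T, so the formula = F.

T, T, F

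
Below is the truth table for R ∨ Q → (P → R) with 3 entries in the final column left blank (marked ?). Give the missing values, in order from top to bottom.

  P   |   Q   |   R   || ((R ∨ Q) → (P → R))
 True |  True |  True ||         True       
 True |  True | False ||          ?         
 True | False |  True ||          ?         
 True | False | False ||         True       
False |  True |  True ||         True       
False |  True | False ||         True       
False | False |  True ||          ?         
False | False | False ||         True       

False, True, True

Row P=True, Q=True, R=False: (R ∨ Q) = True, (P → R) = False, so ((R ∨ Q) → (P → R)) = False.
Row P=True, Q=False, R=True: (R ∨ Q) = True, (P → R) = True, so ((R ∨ Q) → (P → R)) = True.
Row P=False, Q=False, R=True: (R ∨ Q) = True, (P → R) = True, so ((R ∨ Q) → (P → R)) = True.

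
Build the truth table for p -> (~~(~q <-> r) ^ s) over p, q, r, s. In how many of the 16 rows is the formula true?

p  q  r  s  |  (p -> (~~(~q <-> r) ^ s))
F  F  F  F  |              T            
F  F  F  T  |              T            
F  F  T  F  |              T            
F  F  T  T  |              T            
F  T  F  F  |              T            
F  T  F  T  |              T            
F  T  T  F  |              T            
F  T  T  T  |              T            
T  F  F  F  |              F            
T  F  F  T  |              T            
T  F  T  F  |              T            
T  F  T  T  |              F            
T  T  F  F  |              T            
T  T  F  T  |              F            
T  T  T  F  |              F            
T  T  T  T  |              T            
The formula is true on 12 of the 16 rows.

12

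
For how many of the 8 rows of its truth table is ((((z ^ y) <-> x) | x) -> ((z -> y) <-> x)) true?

5

x | y | z | φ
- | - | - | -
T | T | T | T
T | T | F | T
T | F | T | F
T | F | F | T
F | T | T | F
F | T | F | T
F | F | T | T
F | F | F | F
The formula is true on 5 of the 8 rows.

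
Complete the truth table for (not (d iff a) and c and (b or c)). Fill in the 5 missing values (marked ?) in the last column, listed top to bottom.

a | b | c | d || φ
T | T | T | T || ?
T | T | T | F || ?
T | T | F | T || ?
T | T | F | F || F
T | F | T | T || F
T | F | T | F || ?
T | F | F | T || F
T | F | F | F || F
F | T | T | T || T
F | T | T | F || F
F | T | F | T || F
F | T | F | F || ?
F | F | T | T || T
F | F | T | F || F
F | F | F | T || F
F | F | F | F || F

Row a=T, b=T, c=T, d=T: not (d iff a) = F, (b or c) = T, so the formula = F.
Row a=T, b=T, c=T, d=F: not (d iff a) = T, (b or c) = T, so the formula = T.
Row a=T, b=T, c=F, d=T: not (d iff a) = F, (b or c) = T, so the formula = F.
Row a=T, b=F, c=T, d=F: not (d iff a) = T, (b or c) = T, so the formula = T.
Row a=F, b=T, c=F, d=F: not (d iff a) = F, (b or c) = T, so the formula = F.

F, T, F, T, F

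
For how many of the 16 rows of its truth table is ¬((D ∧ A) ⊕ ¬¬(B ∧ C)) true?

10

  A      B      C      D    |  (D ∧ A)  (B ∧ C)  ¬(B ∧ C)  ¬¬(B ∧ C)  ((D ∧ A) ⊕ ¬¬(B ∧ C))  ¬((D ∧ A) ⊕ ¬¬(B ∧ C))
 True   True   True   True  |    True     True    False       True            False                   True         
 True   True   True  False  |   False     True    False       True             True                  False         
 True   True  False   True  |    True    False     True      False             True                  False         
 True   True  False  False  |   False    False     True      False            False                   True         
 True  False   True   True  |    True    False     True      False             True                  False         
 True  False   True  False  |   False    False     True      False            False                   True         
 True  False  False   True  |    True    False     True      False             True                  False         
 True  False  False  False  |   False    False     True      False            False                   True         
False   True   True   True  |   False     True    False       True             True                  False         
False   True   True  False  |   False     True    False       True             True                  False         
False   True  False   True  |   False    False     True      False            False                   True         
False   True  False  False  |   False    False     True      False            False                   True         
False  False   True   True  |   False    False     True      False            False                   True         
False  False   True  False  |   False    False     True      False            False                   True         
False  False  False   True  |   False    False     True      False            False                   True         
False  False  False  False  |   False    False     True      False            False                   True         
The formula is true on 10 of the 16 rows.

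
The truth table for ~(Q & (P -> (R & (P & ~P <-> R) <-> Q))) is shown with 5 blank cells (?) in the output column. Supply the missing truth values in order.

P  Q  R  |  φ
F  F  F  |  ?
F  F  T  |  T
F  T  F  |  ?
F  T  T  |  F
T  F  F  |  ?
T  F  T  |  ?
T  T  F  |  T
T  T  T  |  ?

T, F, T, T, T

Row P=F, Q=F, R=F: (P -> (R & (P & ~P <-> R) <-> Q)) = T, (Q & (P -> (R & (P & ~P <-> R) <-> Q))) = F, so the formula = T.
Row P=F, Q=T, R=F: (P -> (R & (P & ~P <-> R) <-> Q)) = T, (Q & (P -> (R & (P & ~P <-> R) <-> Q))) = T, so the formula = F.
Row P=T, Q=F, R=F: (P -> (R & (P & ~P <-> R) <-> Q)) = T, (Q & (P -> (R & (P & ~P <-> R) <-> Q))) = F, so the formula = T.
Row P=T, Q=F, R=T: (P -> (R & (P & ~P <-> R) <-> Q)) = T, (Q & (P -> (R & (P & ~P <-> R) <-> Q))) = F, so the formula = T.
Row P=T, Q=T, R=T: (P -> (R & (P & ~P <-> R) <-> Q)) = F, (Q & (P -> (R & (P & ~P <-> R) <-> Q))) = F, so the formula = T.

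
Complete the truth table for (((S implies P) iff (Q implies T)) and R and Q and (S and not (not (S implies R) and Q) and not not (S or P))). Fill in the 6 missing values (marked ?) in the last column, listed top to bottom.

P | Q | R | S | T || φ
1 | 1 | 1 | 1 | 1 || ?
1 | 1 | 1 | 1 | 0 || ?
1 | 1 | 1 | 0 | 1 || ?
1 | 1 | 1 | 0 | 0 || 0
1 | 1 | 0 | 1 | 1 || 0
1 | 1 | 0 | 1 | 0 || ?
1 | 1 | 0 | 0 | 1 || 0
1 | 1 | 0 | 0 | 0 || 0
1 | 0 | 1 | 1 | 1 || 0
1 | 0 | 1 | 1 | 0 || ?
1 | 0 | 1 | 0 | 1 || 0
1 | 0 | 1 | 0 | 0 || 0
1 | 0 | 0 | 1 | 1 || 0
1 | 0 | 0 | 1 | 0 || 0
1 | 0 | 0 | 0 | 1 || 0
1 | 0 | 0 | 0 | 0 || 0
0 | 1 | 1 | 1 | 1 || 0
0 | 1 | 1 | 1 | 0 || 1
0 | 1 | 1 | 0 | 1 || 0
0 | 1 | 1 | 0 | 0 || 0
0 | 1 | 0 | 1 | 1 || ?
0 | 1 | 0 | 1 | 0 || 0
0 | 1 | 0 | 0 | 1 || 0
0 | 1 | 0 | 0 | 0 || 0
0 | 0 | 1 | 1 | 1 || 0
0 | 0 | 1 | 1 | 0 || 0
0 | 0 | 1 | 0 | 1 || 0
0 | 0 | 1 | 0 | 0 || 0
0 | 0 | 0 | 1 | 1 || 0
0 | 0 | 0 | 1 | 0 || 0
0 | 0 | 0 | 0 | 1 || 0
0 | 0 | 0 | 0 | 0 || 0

1, 0, 0, 0, 0, 0

Row P=1, Q=1, R=1, S=1, T=1: ((S implies P) iff (Q implies T)) = 1, (S and not (not (S implies R) and Q) and not not (S or P)) = 1, so the formula = 1.
Row P=1, Q=1, R=1, S=1, T=0: ((S implies P) iff (Q implies T)) = 0, (S and not (not (S implies R) and Q) and not not (S or P)) = 1, so the formula = 0.
Row P=1, Q=1, R=1, S=0, T=1: ((S implies P) iff (Q implies T)) = 1, (S and not (not (S implies R) and Q) and not not (S or P)) = 0, so the formula = 0.
Row P=1, Q=1, R=0, S=1, T=0: ((S implies P) iff (Q implies T)) = 0, (S and not (not (S implies R) and Q) and not not (S or P)) = 0, so the formula = 0.
Row P=1, Q=0, R=1, S=1, T=0: ((S implies P) iff (Q implies T)) = 1, (S and not (not (S implies R) and Q) and not not (S or P)) = 1, so the formula = 0.
Row P=0, Q=1, R=0, S=1, T=1: ((S implies P) iff (Q implies T)) = 0, (S and not (not (S implies R) and Q) and not not (S or P)) = 0, so the formula = 0.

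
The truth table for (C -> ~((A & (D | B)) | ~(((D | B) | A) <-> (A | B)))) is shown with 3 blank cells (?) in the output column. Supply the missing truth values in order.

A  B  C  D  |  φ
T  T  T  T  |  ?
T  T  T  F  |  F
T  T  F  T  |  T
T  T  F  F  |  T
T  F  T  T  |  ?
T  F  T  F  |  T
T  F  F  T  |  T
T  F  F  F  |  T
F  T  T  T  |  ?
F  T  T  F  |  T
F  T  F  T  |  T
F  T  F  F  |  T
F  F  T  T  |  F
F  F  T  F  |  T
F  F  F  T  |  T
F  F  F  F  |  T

Row A=T, B=T, C=T, D=T: ~((A & (D | B)) | ~(((D | B) | A) <-> (A | B))) = F, so the formula = F.
Row A=T, B=F, C=T, D=T: ~((A & (D | B)) | ~(((D | B) | A) <-> (A | B))) = F, so the formula = F.
Row A=F, B=T, C=T, D=T: ~((A & (D | B)) | ~(((D | B) | A) <-> (A | B))) = T, so the formula = T.

F, F, T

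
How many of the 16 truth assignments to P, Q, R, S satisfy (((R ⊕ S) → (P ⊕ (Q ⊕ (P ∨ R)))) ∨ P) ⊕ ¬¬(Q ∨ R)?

P | Q | R | S | φ
- | - | - | - | -
1 | 1 | 1 | 1 | 0
1 | 1 | 1 | 0 | 0
1 | 1 | 0 | 1 | 0
1 | 1 | 0 | 0 | 0
1 | 0 | 1 | 1 | 0
1 | 0 | 1 | 0 | 0
1 | 0 | 0 | 1 | 1
1 | 0 | 0 | 0 | 1
0 | 1 | 1 | 1 | 0
0 | 1 | 1 | 0 | 1
0 | 1 | 0 | 1 | 0
0 | 1 | 0 | 0 | 0
0 | 0 | 1 | 1 | 0
0 | 0 | 1 | 0 | 0
0 | 0 | 0 | 1 | 0
0 | 0 | 0 | 0 | 1
The formula is true on 4 of the 16 rows.

4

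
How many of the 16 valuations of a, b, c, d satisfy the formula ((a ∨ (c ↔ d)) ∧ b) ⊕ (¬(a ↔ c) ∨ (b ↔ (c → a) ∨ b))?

6

a  b  c  d  |  (c ↔ d)  (a ∨ (c ↔ d))  ((a ∨ (c ↔ d)) ∧ b)  (a ↔ c)  ¬(a ↔ c)  (c → a)  ((c → a) ∨ b)  (b ↔ ((c → a) ∨ b))  φ
F  F  F  F  |     T           T                 F              T        F         T           T                 F           F
F  F  F  T  |     F           F                 F              T        F         T           T                 F           F
F  F  T  F  |     F           F                 F              F        T         F           F                 T           T
F  F  T  T  |     T           T                 F              F        T         F           F                 T           T
F  T  F  F  |     T           T                 T              T        F         T           T                 T           F
F  T  F  T  |     F           F                 F              T        F         T           T                 T           T
F  T  T  F  |     F           F                 F              F        T         F           T                 T           T
F  T  T  T  |     T           T                 T              F        T         F           T                 T           F
T  F  F  F  |     T           T                 F              F        T         T           T                 F           T
T  F  F  T  |     F           T                 F              F        T         T           T                 F           T
T  F  T  F  |     F           T                 F              T        F         T           T                 F           F
T  F  T  T  |     T           T                 F              T        F         T           T                 F           F
T  T  F  F  |     T           T                 T              F        T         T           T                 T           F
T  T  F  T  |     F           T                 T              F        T         T           T                 T           F
T  T  T  F  |     F           T                 T              T        F         T           T                 T           F
T  T  T  T  |     T           T                 T              T        F         T           T                 T           F
The formula is true on 6 of the 16 rows.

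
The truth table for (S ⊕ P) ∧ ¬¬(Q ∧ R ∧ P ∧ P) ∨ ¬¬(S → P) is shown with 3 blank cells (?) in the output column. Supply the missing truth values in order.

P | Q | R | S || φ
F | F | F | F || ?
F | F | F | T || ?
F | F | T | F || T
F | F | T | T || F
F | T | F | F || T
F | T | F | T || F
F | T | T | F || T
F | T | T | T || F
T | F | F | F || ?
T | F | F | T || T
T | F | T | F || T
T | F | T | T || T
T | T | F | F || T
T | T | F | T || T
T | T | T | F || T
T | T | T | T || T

Row P=F, Q=F, R=F, S=F: ((S ⊕ P) ∧ ¬¬(Q ∧ R ∧ P ∧ P)) = F, ¬¬(S → P) = T, so the formula = T.
Row P=F, Q=F, R=F, S=T: ((S ⊕ P) ∧ ¬¬(Q ∧ R ∧ P ∧ P)) = F, ¬¬(S → P) = F, so the formula = F.
Row P=T, Q=F, R=F, S=F: ((S ⊕ P) ∧ ¬¬(Q ∧ R ∧ P ∧ P)) = F, ¬¬(S → P) = T, so the formula = T.

T, F, T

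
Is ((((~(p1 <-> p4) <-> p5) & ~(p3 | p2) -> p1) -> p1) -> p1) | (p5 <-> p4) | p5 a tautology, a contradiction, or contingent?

p1  p2  p3  p4  p5  |  φ
0   0   0   0   0   |  1
0   0   0   0   1   |  1
0   0   0   1   0   |  1
0   0   0   1   1   |  1
0   0   1   0   0   |  1
0   0   1   0   1   |  1
0   0   1   1   0   |  1
0   0   1   1   1   |  1
0   1   0   0   0   |  1
0   1   0   0   1   |  1
0   1   0   1   0   |  1
0   1   0   1   1   |  1
0   1   1   0   0   |  1
0   1   1   0   1   |  1
0   1   1   1   0   |  1
0   1   1   1   1   |  1
1   0   0   0   0   |  1
1   0   0   0   1   |  1
1   0   0   1   0   |  1
1   0   0   1   1   |  1
1   0   1   0   0   |  1
1   0   1   0   1   |  1
1   0   1   1   0   |  1
1   0   1   1   1   |  1
1   1   0   0   0   |  1
1   1   0   0   1   |  1
1   1   0   1   0   |  1
1   1   0   1   1   |  1
1   1   1   0   0   |  1
1   1   1   0   1   |  1
1   1   1   1   0   |  1
1   1   1   1   1   |  1
Every row is 1, so the formula is a tautology.

tautology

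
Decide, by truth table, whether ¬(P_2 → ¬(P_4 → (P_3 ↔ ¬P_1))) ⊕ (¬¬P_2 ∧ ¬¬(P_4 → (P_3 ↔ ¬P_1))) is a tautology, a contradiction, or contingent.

contradiction

P_1 | P_2 | P_3 | P_4 | ¬P_1 | (P_3 ↔ ¬P_1) | (P_4 → (P_3 ↔ ¬P_1)) | ¬(P_4 → (P_3 ↔ ¬P_1)) | ¬P_2 | ¬¬P_2 | ¬¬(P_4 → (P_3 ↔ ¬P_1)) | φ
--- | --- | --- | --- | ---- | ------------ | -------------------- | --------------------- | ---- | ----- | ---------------------- | -
 T  |  T  |  T  |  T  |  F   |      F       |          F           |           T           |  F   |   T   |           F            | F
 T  |  T  |  T  |  F  |  F   |      F       |          T           |           F           |  F   |   T   |           T            | F
 T  |  T  |  F  |  T  |  F   |      T       |          T           |           F           |  F   |   T   |           T            | F
 T  |  T  |  F  |  F  |  F   |      T       |          T           |           F           |  F   |   T   |           T            | F
 T  |  F  |  T  |  T  |  F   |      F       |          F           |           T           |  T   |   F   |           F            | F
 T  |  F  |  T  |  F  |  F   |      F       |          T           |           F           |  T   |   F   |           T            | F
 T  |  F  |  F  |  T  |  F   |      T       |          T           |           F           |  T   |   F   |           T            | F
 T  |  F  |  F  |  F  |  F   |      T       |          T           |           F           |  T   |   F   |           T            | F
 F  |  T  |  T  |  T  |  T   |      T       |          T           |           F           |  F   |   T   |           T            | F
 F  |  T  |  T  |  F  |  T   |      T       |          T           |           F           |  F   |   T   |           T            | F
 F  |  T  |  F  |  T  |  T   |      F       |          F           |           T           |  F   |   T   |           F            | F
 F  |  T  |  F  |  F  |  T   |      F       |          T           |           F           |  F   |   T   |           T            | F
 F  |  F  |  T  |  T  |  T   |      T       |          T           |           F           |  T   |   F   |           T            | F
 F  |  F  |  T  |  F  |  T   |      T       |          T           |           F           |  T   |   F   |           T            | F
 F  |  F  |  F  |  T  |  T   |      F       |          F           |           T           |  T   |   F   |           F            | F
 F  |  F  |  F  |  F  |  T   |      F       |          T           |           F           |  T   |   F   |           T            | F
Every row is F, so the formula is a contradiction.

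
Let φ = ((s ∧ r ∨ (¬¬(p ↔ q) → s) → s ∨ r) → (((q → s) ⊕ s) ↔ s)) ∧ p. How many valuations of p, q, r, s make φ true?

p  q  r  s  |  (s ∧ r)  (p ↔ q)  ¬(p ↔ q)  ¬¬(p ↔ q)  (¬¬(p ↔ q) → s)  ((s ∧ r) ∨ (¬¬(p ↔ q) → s))  (s ∨ r)  (q → s)  ((q → s) ⊕ s)  (((q → s) ⊕ s) ↔ s)  φ
T  T  T  T  |     T        T        F          T             T                      T                  T        T           F                 F           F
T  T  T  F  |     F        T        F          T             F                      F                  T        F           F                 T           T
T  T  F  T  |     F        T        F          T             T                      T                  T        T           F                 F           F
T  T  F  F  |     F        T        F          T             F                      F                  F        F           F                 T           T
T  F  T  T  |     T        F        T          F             T                      T                  T        T           F                 F           F
T  F  T  F  |     F        F        T          F             T                      T                  T        T           T                 F           F
T  F  F  T  |     F        F        T          F             T                      T                  T        T           F                 F           F
T  F  F  F  |     F        F        T          F             T                      T                  F        T           T                 F           T
F  T  T  T  |     T        F        T          F             T                      T                  T        T           F                 F           F
F  T  T  F  |     F        F        T          F             T                      T                  T        F           F                 T           F
F  T  F  T  |     F        F        T          F             T                      T                  T        T           F                 F           F
F  T  F  F  |     F        F        T          F             T                      T                  F        F           F                 T           F
F  F  T  T  |     T        T        F          T             T                      T                  T        T           F                 F           F
F  F  T  F  |     F        T        F          T             F                      F                  T        T           T                 F           F
F  F  F  T  |     F        T        F          T             T                      T                  T        T           F                 F           F
F  F  F  F  |     F        T        F          T             F                      F                  F        T           T                 F           F
The formula is true on 3 of the 16 rows.

3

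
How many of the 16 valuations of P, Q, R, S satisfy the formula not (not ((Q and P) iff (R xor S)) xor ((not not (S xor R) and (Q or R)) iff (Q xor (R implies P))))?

10

P | Q | R | S | φ
- | - | - | - | -
T | T | T | T | T
T | T | T | F | T
T | T | F | T | T
T | T | F | F | T
T | F | T | T | T
T | F | T | F | T
T | F | F | T | F
T | F | F | F | T
F | T | T | T | T
F | T | T | F | T
F | T | F | T | F
F | T | F | F | F
F | F | T | T | F
F | F | T | F | F
F | F | F | T | F
F | F | F | F | T
The formula is true on 10 of the 16 rows.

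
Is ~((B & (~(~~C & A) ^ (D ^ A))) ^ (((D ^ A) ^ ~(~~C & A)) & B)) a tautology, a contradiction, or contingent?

  A   |   B   |   C   |   D   ||   φ  
False | False | False | False ||  True
False | False | False |  True ||  True
False | False |  True | False ||  True
False | False |  True |  True ||  True
False |  True | False | False ||  True
False |  True | False |  True ||  True
False |  True |  True | False ||  True
False |  True |  True |  True ||  True
 True | False | False | False ||  True
 True | False | False |  True ||  True
 True | False |  True | False ||  True
 True | False |  True |  True ||  True
 True |  True | False | False ||  True
 True |  True | False |  True ||  True
 True |  True |  True | False ||  True
 True |  True |  True |  True ||  True
Every row is True, so the formula is a tautology.

tautology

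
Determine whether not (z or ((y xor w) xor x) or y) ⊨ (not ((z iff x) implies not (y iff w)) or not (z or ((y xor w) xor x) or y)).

yes

  x   |   y   |   z   |   w   ||   φ   |   ψ  
 True |  True |  True |  True || False |  True
 True |  True |  True | False || False | False
 True |  True | False |  True || False | False
 True |  True | False | False || False | False
 True | False |  True |  True || False | False
 True | False |  True | False || False |  True
 True | False | False |  True ||  True |  True
 True | False | False | False || False | False
False |  True |  True |  True || False | False
False |  True |  True | False || False | False
False |  True | False |  True || False |  True
False |  True | False | False || False | False
False | False |  True |  True || False | False
False | False |  True | False || False | False
False | False | False |  True || False | False
False | False | False | False ||  True |  True
In every row where φ is true, ψ is also true, so φ ⊨ ψ.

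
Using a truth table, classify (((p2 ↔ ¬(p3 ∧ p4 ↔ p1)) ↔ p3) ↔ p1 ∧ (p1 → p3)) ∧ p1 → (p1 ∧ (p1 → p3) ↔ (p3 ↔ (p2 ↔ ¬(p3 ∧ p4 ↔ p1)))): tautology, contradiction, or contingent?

tautology

p1  p2  p3  p4  |  (p3 ∧ p4)  ((p3 ∧ p4) ↔ p1)  ¬((p3 ∧ p4) ↔ p1)  (p2 ↔ ¬((p3 ∧ p4) ↔ p1))  (p1 → p3)  (p1 ∧ (p1 → p3))  φ
F   F   F   F   |      F             T                  F                     T                  T             F          T
F   F   F   T   |      F             T                  F                     T                  T             F          T
F   F   T   F   |      F             T                  F                     T                  T             F          T
F   F   T   T   |      T             F                  T                     F                  T             F          T
F   T   F   F   |      F             T                  F                     F                  T             F          T
F   T   F   T   |      F             T                  F                     F                  T             F          T
F   T   T   F   |      F             T                  F                     F                  T             F          T
F   T   T   T   |      T             F                  T                     T                  T             F          T
T   F   F   F   |      F             F                  T                     F                  F             F          T
T   F   F   T   |      F             F                  T                     F                  F             F          T
T   F   T   F   |      F             F                  T                     F                  T             T          T
T   F   T   T   |      T             T                  F                     T                  T             T          T
T   T   F   F   |      F             F                  T                     T                  F             F          T
T   T   F   T   |      F             F                  T                     T                  F             F          T
T   T   T   F   |      F             F                  T                     T                  T             T          T
T   T   T   T   |      T             T                  F                     F                  T             T          T
Every row is T, so the formula is a tautology.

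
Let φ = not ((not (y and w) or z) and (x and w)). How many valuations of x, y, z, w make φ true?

x  y  z  w  |  φ
1  1  1  1  |  0
1  1  1  0  |  1
1  1  0  1  |  1
1  1  0  0  |  1
1  0  1  1  |  0
1  0  1  0  |  1
1  0  0  1  |  0
1  0  0  0  |  1
0  1  1  1  |  1
0  1  1  0  |  1
0  1  0  1  |  1
0  1  0  0  |  1
0  0  1  1  |  1
0  0  1  0  |  1
0  0  0  1  |  1
0  0  0  0  |  1
The formula is true on 13 of the 16 rows.

13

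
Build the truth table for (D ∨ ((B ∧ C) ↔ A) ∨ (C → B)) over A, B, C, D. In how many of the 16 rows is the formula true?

15

A  B  C  D  |  (D ∨ ((B ∧ C) ↔ A) ∨ (C → B))
F  F  F  F  |                T              
F  F  F  T  |                T              
F  F  T  F  |                T              
F  F  T  T  |                T              
F  T  F  F  |                T              
F  T  F  T  |                T              
F  T  T  F  |                T              
F  T  T  T  |                T              
T  F  F  F  |                T              
T  F  F  T  |                T              
T  F  T  F  |                F              
T  F  T  T  |                T              
T  T  F  F  |                T              
T  T  F  T  |                T              
T  T  T  F  |                T              
T  T  T  T  |                T              
The formula is true on 15 of the 16 rows.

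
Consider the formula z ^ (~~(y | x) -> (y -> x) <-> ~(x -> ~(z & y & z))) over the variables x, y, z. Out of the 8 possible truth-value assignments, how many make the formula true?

3

x  y  z  |  φ
0  0  0  |  0
0  0  1  |  1
0  1  0  |  1
0  1  1  |  0
1  0  0  |  0
1  0  1  |  1
1  1  0  |  0
1  1  1  |  0
The formula is true on 3 of the 8 rows.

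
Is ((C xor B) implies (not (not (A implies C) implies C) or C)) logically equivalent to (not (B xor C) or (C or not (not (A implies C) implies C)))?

equivalent

A  B  C  |  φ  ψ
T  T  T  |  T  T
T  T  F  |  T  T
T  F  T  |  T  T
T  F  F  |  T  T
F  T  T  |  T  T
F  T  F  |  F  F
F  F  T  |  T  T
F  F  F  |  T  T
The columns for φ and ψ agree on every row, so they are logically equivalent.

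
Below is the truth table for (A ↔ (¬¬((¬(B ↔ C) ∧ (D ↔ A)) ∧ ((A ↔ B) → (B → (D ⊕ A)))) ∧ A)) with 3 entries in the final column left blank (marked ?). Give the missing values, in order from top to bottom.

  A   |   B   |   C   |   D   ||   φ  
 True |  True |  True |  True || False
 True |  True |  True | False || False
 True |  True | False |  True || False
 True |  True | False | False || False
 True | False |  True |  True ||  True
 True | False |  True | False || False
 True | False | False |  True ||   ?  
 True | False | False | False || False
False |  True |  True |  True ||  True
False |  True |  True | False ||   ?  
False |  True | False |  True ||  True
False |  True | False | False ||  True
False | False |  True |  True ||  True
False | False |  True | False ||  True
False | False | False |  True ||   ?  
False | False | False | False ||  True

False, True, True

Row A=True, B=False, C=False, D=True: (¬¬((¬(B ↔ C) ∧ (D ↔ A)) ∧ ((A ↔ B) → (B → (D ⊕ A)))) ∧ A) = False, so the formula = False.
Row A=False, B=True, C=True, D=False: (¬¬((¬(B ↔ C) ∧ (D ↔ A)) ∧ ((A ↔ B) → (B → (D ⊕ A)))) ∧ A) = False, so the formula = True.
Row A=False, B=False, C=False, D=True: (¬¬((¬(B ↔ C) ∧ (D ↔ A)) ∧ ((A ↔ B) → (B → (D ⊕ A)))) ∧ A) = False, so the formula = True.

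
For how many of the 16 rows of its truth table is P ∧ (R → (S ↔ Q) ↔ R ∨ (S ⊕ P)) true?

4

P | Q | R | S || (S ↔ Q) | (R → (S ↔ Q)) | (S ⊕ P) | (R ∨ (S ⊕ P)) | φ
1 | 1 | 1 | 1 ||    1    |       1       |    0    |       1       | 1
1 | 1 | 1 | 0 ||    0    |       0       |    1    |       1       | 0
1 | 1 | 0 | 1 ||    1    |       1       |    0    |       0       | 0
1 | 1 | 0 | 0 ||    0    |       1       |    1    |       1       | 1
1 | 0 | 1 | 1 ||    0    |       0       |    0    |       1       | 0
1 | 0 | 1 | 0 ||    1    |       1       |    1    |       1       | 1
1 | 0 | 0 | 1 ||    0    |       1       |    0    |       0       | 0
1 | 0 | 0 | 0 ||    1    |       1       |    1    |       1       | 1
0 | 1 | 1 | 1 ||    1    |       1       |    1    |       1       | 0
0 | 1 | 1 | 0 ||    0    |       0       |    0    |       1       | 0
0 | 1 | 0 | 1 ||    1    |       1       |    1    |       1       | 0
0 | 1 | 0 | 0 ||    0    |       1       |    0    |       0       | 0
0 | 0 | 1 | 1 ||    0    |       0       |    1    |       1       | 0
0 | 0 | 1 | 0 ||    1    |       1       |    0    |       1       | 0
0 | 0 | 0 | 1 ||    0    |       1       |    1    |       1       | 0
0 | 0 | 0 | 0 ||    1    |       1       |    0    |       0       | 0
The formula is true on 4 of the 16 rows.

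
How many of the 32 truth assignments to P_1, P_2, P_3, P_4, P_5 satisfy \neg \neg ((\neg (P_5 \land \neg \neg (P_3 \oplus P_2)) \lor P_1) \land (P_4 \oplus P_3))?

14

P_1 | P_2 | P_3 | P_4 | P_5 || φ
 T  |  T  |  T  |  T  |  T  || F
 T  |  T  |  T  |  T  |  F  || F
 T  |  T  |  T  |  F  |  T  || T
 T  |  T  |  T  |  F  |  F  || T
 T  |  T  |  F  |  T  |  T  || T
 T  |  T  |  F  |  T  |  F  || T
 T  |  T  |  F  |  F  |  T  || F
 T  |  T  |  F  |  F  |  F  || F
 T  |  F  |  T  |  T  |  T  || F
 T  |  F  |  T  |  T  |  F  || F
 T  |  F  |  T  |  F  |  T  || T
 T  |  F  |  T  |  F  |  F  || T
 T  |  F  |  F  |  T  |  T  || T
 T  |  F  |  F  |  T  |  F  || T
 T  |  F  |  F  |  F  |  T  || F
 T  |  F  |  F  |  F  |  F  || F
 F  |  T  |  T  |  T  |  T  || F
 F  |  T  |  T  |  T  |  F  || F
 F  |  T  |  T  |  F  |  T  || T
 F  |  T  |  T  |  F  |  F  || T
 F  |  T  |  F  |  T  |  T  || F
 F  |  T  |  F  |  T  |  F  || T
 F  |  T  |  F  |  F  |  T  || F
 F  |  T  |  F  |  F  |  F  || F
 F  |  F  |  T  |  T  |  T  || F
 F  |  F  |  T  |  T  |  F  || F
 F  |  F  |  T  |  F  |  T  || F
 F  |  F  |  T  |  F  |  F  || T
 F  |  F  |  F  |  T  |  T  || T
 F  |  F  |  F  |  T  |  F  || T
 F  |  F  |  F  |  F  |  T  || F
 F  |  F  |  F  |  F  |  F  || F
The formula is true on 14 of the 32 rows.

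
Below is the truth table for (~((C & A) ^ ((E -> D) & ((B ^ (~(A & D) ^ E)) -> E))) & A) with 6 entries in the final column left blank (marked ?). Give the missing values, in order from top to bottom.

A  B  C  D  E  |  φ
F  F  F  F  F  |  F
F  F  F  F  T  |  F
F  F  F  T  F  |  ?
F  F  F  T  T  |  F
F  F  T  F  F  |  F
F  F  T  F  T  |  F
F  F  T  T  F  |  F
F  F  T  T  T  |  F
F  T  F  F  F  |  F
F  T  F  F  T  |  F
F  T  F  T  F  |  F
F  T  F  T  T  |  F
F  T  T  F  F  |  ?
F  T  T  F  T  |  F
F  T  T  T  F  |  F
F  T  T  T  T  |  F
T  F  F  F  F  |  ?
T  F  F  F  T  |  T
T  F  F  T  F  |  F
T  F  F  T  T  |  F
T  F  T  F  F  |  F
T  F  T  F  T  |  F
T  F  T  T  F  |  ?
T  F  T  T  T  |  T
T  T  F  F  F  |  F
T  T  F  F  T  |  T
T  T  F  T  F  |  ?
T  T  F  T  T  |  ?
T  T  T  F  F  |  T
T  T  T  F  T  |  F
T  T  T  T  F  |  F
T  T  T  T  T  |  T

F, F, T, T, T, F

Row A=F, B=F, C=F, D=T, E=F: ~((C & A) ^ ((E -> D) & ((B ^ (~(A & D) ^ E)) -> E))) = T, so the formula = F.
Row A=F, B=T, C=T, D=F, E=F: ~((C & A) ^ ((E -> D) & ((B ^ (~(A & D) ^ E)) -> E))) = F, so the formula = F.
Row A=T, B=F, C=F, D=F, E=F: ~((C & A) ^ ((E -> D) & ((B ^ (~(A & D) ^ E)) -> E))) = T, so the formula = T.
Row A=T, B=F, C=T, D=T, E=F: ~((C & A) ^ ((E -> D) & ((B ^ (~(A & D) ^ E)) -> E))) = T, so the formula = T.
Row A=T, B=T, C=F, D=T, E=F: ~((C & A) ^ ((E -> D) & ((B ^ (~(A & D) ^ E)) -> E))) = T, so the formula = T.
Row A=T, B=T, C=F, D=T, E=T: ~((C & A) ^ ((E -> D) & ((B ^ (~(A & D) ^ E)) -> E))) = F, so the formula = F.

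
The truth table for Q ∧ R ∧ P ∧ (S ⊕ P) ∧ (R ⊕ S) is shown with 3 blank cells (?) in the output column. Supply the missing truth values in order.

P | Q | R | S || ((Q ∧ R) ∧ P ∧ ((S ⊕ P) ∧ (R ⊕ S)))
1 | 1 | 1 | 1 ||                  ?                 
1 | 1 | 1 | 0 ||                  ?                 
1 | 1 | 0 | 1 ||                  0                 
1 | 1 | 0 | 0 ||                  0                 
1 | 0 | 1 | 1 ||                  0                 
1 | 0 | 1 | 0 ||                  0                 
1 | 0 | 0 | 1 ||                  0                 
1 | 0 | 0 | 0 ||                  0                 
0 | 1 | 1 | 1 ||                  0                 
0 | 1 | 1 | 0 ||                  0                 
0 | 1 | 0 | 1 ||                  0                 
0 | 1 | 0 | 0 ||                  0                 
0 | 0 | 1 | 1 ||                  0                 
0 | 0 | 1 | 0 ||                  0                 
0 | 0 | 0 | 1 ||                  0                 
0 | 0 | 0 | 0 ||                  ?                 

Row P=1, Q=1, R=1, S=1: (Q ∧ R) = 1, ((S ⊕ P) ∧ (R ⊕ S)) = 0, so ((Q ∧ R) ∧ P ∧ ((S ⊕ P) ∧ (R ⊕ S))) = 0.
Row P=1, Q=1, R=1, S=0: (Q ∧ R) = 1, ((S ⊕ P) ∧ (R ⊕ S)) = 1, so ((Q ∧ R) ∧ P ∧ ((S ⊕ P) ∧ (R ⊕ S))) = 1.
Row P=0, Q=0, R=0, S=0: (Q ∧ R) = 0, ((S ⊕ P) ∧ (R ⊕ S)) = 0, so ((Q ∧ R) ∧ P ∧ ((S ⊕ P) ∧ (R ⊕ S))) = 0.

0, 1, 0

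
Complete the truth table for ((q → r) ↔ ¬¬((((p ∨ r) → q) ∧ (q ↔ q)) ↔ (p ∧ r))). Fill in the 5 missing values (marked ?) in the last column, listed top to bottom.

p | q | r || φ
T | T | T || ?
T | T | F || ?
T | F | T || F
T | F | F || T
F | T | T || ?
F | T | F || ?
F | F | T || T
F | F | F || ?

Row p=T, q=T, r=T: (q → r) = T, ¬¬((((p ∨ r) → q) ∧ (q ↔ q)) ↔ (p ∧ r)) = T, so the formula = T.
Row p=T, q=T, r=F: (q → r) = F, ¬¬((((p ∨ r) → q) ∧ (q ↔ q)) ↔ (p ∧ r)) = F, so the formula = T.
Row p=F, q=T, r=T: (q → r) = T, ¬¬((((p ∨ r) → q) ∧ (q ↔ q)) ↔ (p ∧ r)) = F, so the formula = F.
Row p=F, q=T, r=F: (q → r) = F, ¬¬((((p ∨ r) → q) ∧ (q ↔ q)) ↔ (p ∧ r)) = F, so the formula = T.
Row p=F, q=F, r=F: (q → r) = T, ¬¬((((p ∨ r) → q) ∧ (q ↔ q)) ↔ (p ∧ r)) = F, so the formula = F.

T, T, F, T, F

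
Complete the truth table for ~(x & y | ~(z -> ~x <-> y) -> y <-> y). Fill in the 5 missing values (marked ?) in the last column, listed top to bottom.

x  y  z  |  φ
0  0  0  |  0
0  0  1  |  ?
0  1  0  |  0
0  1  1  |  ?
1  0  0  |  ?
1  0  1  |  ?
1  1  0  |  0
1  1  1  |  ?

Row x=0, y=0, z=1: (x & y | ~(z -> ~x <-> y) -> y) = 0, (x & y | ~(z -> ~x <-> y) -> y <-> y) = 1, so the formula = 0.
Row x=0, y=1, z=1: (x & y | ~(z -> ~x <-> y) -> y) = 1, (x & y | ~(z -> ~x <-> y) -> y <-> y) = 1, so the formula = 0.
Row x=1, y=0, z=0: (x & y | ~(z -> ~x <-> y) -> y) = 0, (x & y | ~(z -> ~x <-> y) -> y <-> y) = 1, so the formula = 0.
Row x=1, y=0, z=1: (x & y | ~(z -> ~x <-> y) -> y) = 1, (x & y | ~(z -> ~x <-> y) -> y <-> y) = 0, so the formula = 1.
Row x=1, y=1, z=1: (x & y | ~(z -> ~x <-> y) -> y) = 1, (x & y | ~(z -> ~x <-> y) -> y <-> y) = 1, so the formula = 0.

0, 0, 0, 1, 0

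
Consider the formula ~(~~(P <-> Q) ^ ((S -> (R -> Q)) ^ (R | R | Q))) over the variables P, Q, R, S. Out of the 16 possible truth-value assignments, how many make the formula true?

8

P | Q | R | S || φ
T | T | T | T || F
T | T | T | F || F
T | T | F | T || F
T | T | F | F || F
T | F | T | T || F
T | F | T | F || T
T | F | F | T || F
T | F | F | F || F
F | T | T | T || T
F | T | T | F || T
F | T | F | T || T
F | T | F | F || T
F | F | T | T || T
F | F | T | F || F
F | F | F | T || T
F | F | F | F || T
The formula is true on 8 of the 16 rows.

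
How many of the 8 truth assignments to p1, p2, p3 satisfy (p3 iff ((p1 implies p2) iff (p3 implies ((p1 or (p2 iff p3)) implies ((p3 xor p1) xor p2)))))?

p1 | p2 | p3 | φ
-- | -- | -- | -
F  | F  | F  | F
F  | F  | T  | T
F  | T  | F  | F
F  | T  | T  | F
T  | F  | F  | T
T  | F  | T  | T
T  | T  | F  | F
T  | T  | T  | T
The formula is true on 4 of the 8 rows.

4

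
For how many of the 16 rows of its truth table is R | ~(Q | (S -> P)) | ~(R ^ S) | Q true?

P | Q | R | S || φ
F | F | F | F || T
F | F | F | T || T
F | F | T | F || T
F | F | T | T || T
F | T | F | F || T
F | T | F | T || T
F | T | T | F || T
F | T | T | T || T
T | F | F | F || T
T | F | F | T || F
T | F | T | F || T
T | F | T | T || T
T | T | F | F || T
T | T | F | T || T
T | T | T | F || T
T | T | T | T || T
The formula is true on 15 of the 16 rows.

15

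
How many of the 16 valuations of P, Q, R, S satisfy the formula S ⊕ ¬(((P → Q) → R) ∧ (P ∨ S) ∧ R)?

10

P | Q | R | S | (P → Q) | ((P → Q) → R) | (P ∨ S) | φ
- | - | - | - | ------- | ------------- | ------- | -
F | F | F | F |    T    |       F       |    F    | T
F | F | F | T |    T    |       F       |    T    | F
F | F | T | F |    T    |       T       |    F    | T
F | F | T | T |    T    |       T       |    T    | T
F | T | F | F |    T    |       F       |    F    | T
F | T | F | T |    T    |       F       |    T    | F
F | T | T | F |    T    |       T       |    F    | T
F | T | T | T |    T    |       T       |    T    | T
T | F | F | F |    F    |       T       |    T    | T
T | F | F | T |    F    |       T       |    T    | F
T | F | T | F |    F    |       T       |    T    | F
T | F | T | T |    F    |       T       |    T    | T
T | T | F | F |    T    |       F       |    T    | T
T | T | F | T |    T    |       F       |    T    | F
T | T | T | F |    T    |       T       |    T    | F
T | T | T | T |    T    |       T       |    T    | T
The formula is true on 10 of the 16 rows.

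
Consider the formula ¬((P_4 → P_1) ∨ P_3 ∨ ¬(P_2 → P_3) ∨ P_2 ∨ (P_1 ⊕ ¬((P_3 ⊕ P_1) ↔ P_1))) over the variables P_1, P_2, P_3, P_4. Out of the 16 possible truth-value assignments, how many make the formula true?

1

P_1 | P_2 | P_3 | P_4 || (P_4 → P_1) | (P_2 → P_3) | ¬(P_2 → P_3) | (P_3 ∨ ¬(P_2 → P_3) ∨ P_2) | (P_3 ⊕ P_1) | ((P_3 ⊕ P_1) ↔ P_1) | ¬((P_3 ⊕ P_1) ↔ P_1) | (P_1 ⊕ ¬((P_3 ⊕ P_1) ↔ P_1)) | φ
 F  |  F  |  F  |  F  ||      T      |      T      |      F       |             F              |      F      |          T          |          F           |              F               | F
 F  |  F  |  F  |  T  ||      F      |      T      |      F       |             F              |      F      |          T          |          F           |              F               | T
 F  |  F  |  T  |  F  ||      T      |      T      |      F       |             T              |      T      |          F          |          T           |              T               | F
 F  |  F  |  T  |  T  ||      F      |      T      |      F       |             T              |      T      |          F          |          T           |              T               | F
 F  |  T  |  F  |  F  ||      T      |      F      |      T       |             T              |      F      |          T          |          F           |              F               | F
 F  |  T  |  F  |  T  ||      F      |      F      |      T       |             T              |      F      |          T          |          F           |              F               | F
 F  |  T  |  T  |  F  ||      T      |      T      |      F       |             T              |      T      |          F          |          T           |              T               | F
 F  |  T  |  T  |  T  ||      F      |      T      |      F       |             T              |      T      |          F          |          T           |              T               | F
 T  |  F  |  F  |  F  ||      T      |      T      |      F       |             F              |      T      |          T          |          F           |              T               | F
 T  |  F  |  F  |  T  ||      T      |      T      |      F       |             F              |      T      |          T          |          F           |              T               | F
 T  |  F  |  T  |  F  ||      T      |      T      |      F       |             T              |      F      |          F          |          T           |              F               | F
 T  |  F  |  T  |  T  ||      T      |      T      |      F       |             T              |      F      |          F          |          T           |              F               | F
 T  |  T  |  F  |  F  ||      T      |      F      |      T       |             T              |      T      |          T          |          F           |              T               | F
 T  |  T  |  F  |  T  ||      T      |      F      |      T       |             T              |      T      |          T          |          F           |              T               | F
 T  |  T  |  T  |  F  ||      T      |      T      |      F       |             T              |      F      |          F          |          T           |              F               | F
 T  |  T  |  T  |  T  ||      T      |      T      |      F       |             T              |      F      |          F          |          T           |              F               | F
The formula is true on 1 of the 16 rows.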